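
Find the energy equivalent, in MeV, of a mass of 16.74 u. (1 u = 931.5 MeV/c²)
E = mc² = 15590 MeV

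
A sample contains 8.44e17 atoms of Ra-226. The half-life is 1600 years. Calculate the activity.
A = λN = 3.656e14 decays/year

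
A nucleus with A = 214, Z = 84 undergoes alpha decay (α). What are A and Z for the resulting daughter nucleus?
Daughter: A = 210, Z = 82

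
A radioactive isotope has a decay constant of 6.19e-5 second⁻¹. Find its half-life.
t½ = ln(2)/λ = 11200 seconds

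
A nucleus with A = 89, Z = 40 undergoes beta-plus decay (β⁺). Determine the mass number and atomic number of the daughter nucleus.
Daughter: A = 89, Z = 39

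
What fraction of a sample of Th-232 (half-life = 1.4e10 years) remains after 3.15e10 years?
N/N₀ = (1/2)^(t/t½) = 0.2102 = 21%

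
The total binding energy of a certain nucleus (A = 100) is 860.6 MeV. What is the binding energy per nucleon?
B.E./A = 860.6/100 = 8.606 MeV/nucleon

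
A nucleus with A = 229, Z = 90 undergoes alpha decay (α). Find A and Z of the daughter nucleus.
Daughter: A = 225, Z = 88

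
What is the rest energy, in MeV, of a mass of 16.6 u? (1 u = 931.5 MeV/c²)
E = mc² = 15460 MeV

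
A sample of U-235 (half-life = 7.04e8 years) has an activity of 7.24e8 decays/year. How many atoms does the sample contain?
N = A/λ = 7.353e17 atoms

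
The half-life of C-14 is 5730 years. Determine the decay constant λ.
λ = ln(2)/t½ = 1.21e-4 year⁻¹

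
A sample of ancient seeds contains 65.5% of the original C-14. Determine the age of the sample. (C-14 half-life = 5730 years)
Age = t½ × log₂(1/ratio) = 3498 years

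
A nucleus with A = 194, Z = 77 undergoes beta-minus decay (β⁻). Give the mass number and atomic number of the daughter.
Daughter: A = 194, Z = 78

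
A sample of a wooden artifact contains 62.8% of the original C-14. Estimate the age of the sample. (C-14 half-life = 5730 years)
Age = t½ × log₂(1/ratio) = 3846 years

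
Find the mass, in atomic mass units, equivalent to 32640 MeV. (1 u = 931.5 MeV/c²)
m = E/c² = 35.04 u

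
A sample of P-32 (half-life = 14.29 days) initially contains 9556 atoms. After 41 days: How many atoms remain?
N = N₀(1/2)^(t/t½) = 1308 atoms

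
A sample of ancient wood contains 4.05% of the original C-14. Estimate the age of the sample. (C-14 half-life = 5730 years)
Age = t½ × log₂(1/ratio) = 26510 years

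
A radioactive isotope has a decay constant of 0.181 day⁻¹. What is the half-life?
t½ = ln(2)/λ = 3.83 days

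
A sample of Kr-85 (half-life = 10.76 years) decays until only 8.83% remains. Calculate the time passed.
t = t½ × log₂(N₀/N) = 37.68 years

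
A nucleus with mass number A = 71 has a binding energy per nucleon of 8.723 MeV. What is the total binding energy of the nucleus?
B.E. = 8.723 × 71 = 619.3 MeV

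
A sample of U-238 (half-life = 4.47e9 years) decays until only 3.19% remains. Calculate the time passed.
t = t½ × log₂(N₀/N) = 2.222e10 years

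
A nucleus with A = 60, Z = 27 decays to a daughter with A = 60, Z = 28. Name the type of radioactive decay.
ΔA = 0, ΔZ = +1 ⇒ beta-minus decay (β⁻)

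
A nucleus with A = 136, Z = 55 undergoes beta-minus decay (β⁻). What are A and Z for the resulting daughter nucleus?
Daughter: A = 136, Z = 56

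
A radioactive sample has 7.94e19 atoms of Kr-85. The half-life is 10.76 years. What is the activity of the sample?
A = λN = 5.115e18 decays/year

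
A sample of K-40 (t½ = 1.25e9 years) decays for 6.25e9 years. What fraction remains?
N/N₀ = (1/2)^(t/t½) = 0.03125 = 3.12%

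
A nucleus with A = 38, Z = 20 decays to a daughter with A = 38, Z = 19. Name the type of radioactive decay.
ΔA = 0, ΔZ = -1 ⇒ beta-plus decay (β⁺) or electron capture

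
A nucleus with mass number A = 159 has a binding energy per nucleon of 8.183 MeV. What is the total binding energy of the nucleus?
B.E. = 8.183 × 159 = 1301 MeV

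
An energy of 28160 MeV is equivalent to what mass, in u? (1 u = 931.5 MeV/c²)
m = E/c² = 30.23 u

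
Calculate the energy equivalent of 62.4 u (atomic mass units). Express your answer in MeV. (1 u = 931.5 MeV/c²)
E = mc² = 58130 MeV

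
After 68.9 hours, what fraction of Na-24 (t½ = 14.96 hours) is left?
N/N₀ = (1/2)^(t/t½) = 0.04107 = 4.11%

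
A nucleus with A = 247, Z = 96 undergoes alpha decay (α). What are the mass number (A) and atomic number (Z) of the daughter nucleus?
Daughter: A = 243, Z = 94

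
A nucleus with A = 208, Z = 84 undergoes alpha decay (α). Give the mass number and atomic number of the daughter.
Daughter: A = 204, Z = 82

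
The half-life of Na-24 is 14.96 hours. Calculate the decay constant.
λ = ln(2)/t½ = 0.04633 hour⁻¹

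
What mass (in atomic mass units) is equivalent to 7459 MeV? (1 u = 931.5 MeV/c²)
m = E/c² = 8.008 u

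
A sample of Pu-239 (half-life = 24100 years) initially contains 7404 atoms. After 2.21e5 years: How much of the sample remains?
N = N₀(1/2)^(t/t½) = 12.85 atoms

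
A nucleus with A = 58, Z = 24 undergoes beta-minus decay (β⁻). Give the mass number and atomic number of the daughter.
Daughter: A = 58, Z = 25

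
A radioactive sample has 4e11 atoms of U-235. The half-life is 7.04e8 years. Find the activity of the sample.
A = λN = 393.8 decays/year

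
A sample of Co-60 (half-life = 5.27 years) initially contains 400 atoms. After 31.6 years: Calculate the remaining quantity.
N = N₀(1/2)^(t/t½) = 6.266 atoms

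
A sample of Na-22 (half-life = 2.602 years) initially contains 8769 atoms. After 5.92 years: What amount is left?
N = N₀(1/2)^(t/t½) = 1812 atoms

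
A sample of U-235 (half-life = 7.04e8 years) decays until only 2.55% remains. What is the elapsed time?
t = t½ × log₂(N₀/N) = 3.727e9 years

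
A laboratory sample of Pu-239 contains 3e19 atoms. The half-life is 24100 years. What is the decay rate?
A = λN = 8.628e14 decays/year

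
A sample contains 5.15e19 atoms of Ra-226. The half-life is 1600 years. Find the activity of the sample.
A = λN = 2.231e16 decays/year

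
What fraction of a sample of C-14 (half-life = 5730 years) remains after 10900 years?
N/N₀ = (1/2)^(t/t½) = 0.2675 = 26.8%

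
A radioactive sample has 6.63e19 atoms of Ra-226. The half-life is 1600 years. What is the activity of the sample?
A = λN = 2.872e16 decays/year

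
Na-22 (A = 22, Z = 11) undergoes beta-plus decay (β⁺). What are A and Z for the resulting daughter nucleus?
Daughter: A = 22, Z = 10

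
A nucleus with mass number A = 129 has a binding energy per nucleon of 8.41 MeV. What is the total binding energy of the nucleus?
B.E. = 8.41 × 129 = 1085 MeV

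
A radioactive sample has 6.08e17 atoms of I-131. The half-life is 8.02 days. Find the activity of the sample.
A = λN = 5.255e16 decays/day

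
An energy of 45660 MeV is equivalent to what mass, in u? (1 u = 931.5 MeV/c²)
m = E/c² = 49.02 u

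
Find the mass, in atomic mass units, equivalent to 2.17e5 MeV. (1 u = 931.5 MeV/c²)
m = E/c² = 233 u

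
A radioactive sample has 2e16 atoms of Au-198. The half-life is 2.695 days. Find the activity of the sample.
A = λN = 5.144e15 decays/day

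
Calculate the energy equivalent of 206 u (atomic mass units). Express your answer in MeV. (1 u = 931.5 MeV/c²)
E = mc² = 1.919e5 MeV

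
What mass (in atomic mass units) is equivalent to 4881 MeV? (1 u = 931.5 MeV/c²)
m = E/c² = 5.24 u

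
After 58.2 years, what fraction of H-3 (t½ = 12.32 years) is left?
N/N₀ = (1/2)^(t/t½) = 0.03784 = 3.78%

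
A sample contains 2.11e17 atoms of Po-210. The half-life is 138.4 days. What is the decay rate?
A = λN = 1.057e15 decays/day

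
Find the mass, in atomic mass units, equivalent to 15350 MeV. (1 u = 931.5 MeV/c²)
m = E/c² = 16.48 u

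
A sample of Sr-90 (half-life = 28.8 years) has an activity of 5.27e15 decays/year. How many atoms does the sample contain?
N = A/λ = 2.19e17 atoms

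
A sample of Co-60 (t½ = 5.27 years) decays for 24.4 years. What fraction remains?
N/N₀ = (1/2)^(t/t½) = 0.04039 = 4.04%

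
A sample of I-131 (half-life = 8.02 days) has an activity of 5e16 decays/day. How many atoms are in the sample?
N = A/λ = 5.785e17 atoms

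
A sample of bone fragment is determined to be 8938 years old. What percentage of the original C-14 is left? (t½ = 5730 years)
N/N₀ = (1/2)^(t/t½) = 0.3392 = 33.9%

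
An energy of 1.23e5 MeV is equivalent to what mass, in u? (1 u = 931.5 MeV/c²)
m = E/c² = 132 u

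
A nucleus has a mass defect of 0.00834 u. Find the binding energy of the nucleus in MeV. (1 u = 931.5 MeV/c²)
B.E. = Δm × 931.5 = 7.769 MeV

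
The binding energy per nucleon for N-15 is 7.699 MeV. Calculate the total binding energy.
B.E. = 7.699 × 15 = 115.5 MeV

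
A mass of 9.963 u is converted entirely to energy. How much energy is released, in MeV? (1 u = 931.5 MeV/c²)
E = mc² = 9281 MeV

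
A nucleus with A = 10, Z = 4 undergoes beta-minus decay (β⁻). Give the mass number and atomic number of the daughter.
Daughter: A = 10, Z = 5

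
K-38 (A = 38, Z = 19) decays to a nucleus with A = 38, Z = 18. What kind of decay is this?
ΔA = 0, ΔZ = -1 ⇒ beta-plus decay (β⁺) or electron capture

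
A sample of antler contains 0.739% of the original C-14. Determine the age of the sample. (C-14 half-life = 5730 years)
Age = t½ × log₂(1/ratio) = 40570 years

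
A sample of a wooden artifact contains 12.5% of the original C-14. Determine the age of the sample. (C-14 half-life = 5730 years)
Age = t½ × log₂(1/ratio) = 17190 years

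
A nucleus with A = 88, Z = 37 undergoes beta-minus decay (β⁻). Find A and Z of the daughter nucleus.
Daughter: A = 88, Z = 38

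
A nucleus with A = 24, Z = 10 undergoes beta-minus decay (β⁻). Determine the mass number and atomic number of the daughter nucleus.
Daughter: A = 24, Z = 11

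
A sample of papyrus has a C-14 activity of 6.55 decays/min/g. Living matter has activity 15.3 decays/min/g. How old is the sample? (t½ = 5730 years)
Age = t½ × log₂(A₀/A) = 7013 years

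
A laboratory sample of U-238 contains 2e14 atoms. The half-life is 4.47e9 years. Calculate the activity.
A = λN = 31010 decays/year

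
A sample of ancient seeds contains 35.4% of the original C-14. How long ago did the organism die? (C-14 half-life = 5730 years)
Age = t½ × log₂(1/ratio) = 8585 years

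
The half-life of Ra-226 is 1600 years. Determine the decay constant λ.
λ = ln(2)/t½ = 4.332e-4 year⁻¹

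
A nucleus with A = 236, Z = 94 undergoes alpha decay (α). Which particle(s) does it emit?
α particle = ⁴₂He (2 protons + 2 neutrons)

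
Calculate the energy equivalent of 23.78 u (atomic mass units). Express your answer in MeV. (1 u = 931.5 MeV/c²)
E = mc² = 22150 MeV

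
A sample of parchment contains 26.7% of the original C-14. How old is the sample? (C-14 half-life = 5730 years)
Age = t½ × log₂(1/ratio) = 10920 years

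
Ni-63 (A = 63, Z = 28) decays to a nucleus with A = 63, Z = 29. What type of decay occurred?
ΔA = 0, ΔZ = +1 ⇒ beta-minus decay (β⁻)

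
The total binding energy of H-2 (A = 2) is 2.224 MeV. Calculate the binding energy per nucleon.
B.E./A = 2.224/2 = 1.112 MeV/nucleon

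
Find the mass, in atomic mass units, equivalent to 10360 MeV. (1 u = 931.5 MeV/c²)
m = E/c² = 11.12 u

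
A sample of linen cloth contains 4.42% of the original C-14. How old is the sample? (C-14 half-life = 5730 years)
Age = t½ × log₂(1/ratio) = 25780 years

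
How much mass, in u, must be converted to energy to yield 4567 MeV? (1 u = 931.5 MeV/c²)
m = E/c² = 4.903 u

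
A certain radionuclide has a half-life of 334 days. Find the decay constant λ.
λ = ln(2)/t½ = 0.002075 day⁻¹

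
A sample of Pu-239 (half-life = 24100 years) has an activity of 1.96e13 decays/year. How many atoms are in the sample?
N = A/λ = 6.815e17 atoms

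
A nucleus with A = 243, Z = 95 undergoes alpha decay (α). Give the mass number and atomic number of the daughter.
Daughter: A = 239, Z = 93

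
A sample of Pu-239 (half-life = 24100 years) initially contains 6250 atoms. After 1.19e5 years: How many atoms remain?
N = N₀(1/2)^(t/t½) = 203.9 atoms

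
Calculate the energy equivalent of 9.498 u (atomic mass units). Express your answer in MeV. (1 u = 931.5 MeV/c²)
E = mc² = 8847 MeV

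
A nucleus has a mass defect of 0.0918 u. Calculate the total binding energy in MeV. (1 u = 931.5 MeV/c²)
B.E. = Δm × 931.5 = 85.51 MeV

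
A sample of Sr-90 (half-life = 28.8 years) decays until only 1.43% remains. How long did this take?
t = t½ × log₂(N₀/N) = 176.5 years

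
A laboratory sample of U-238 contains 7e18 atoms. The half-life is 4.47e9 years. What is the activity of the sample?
A = λN = 1.085e9 decays/year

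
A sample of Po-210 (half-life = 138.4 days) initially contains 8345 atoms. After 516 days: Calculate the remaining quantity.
N = N₀(1/2)^(t/t½) = 629.6 atoms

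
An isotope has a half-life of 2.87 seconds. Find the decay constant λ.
λ = ln(2)/t½ = 0.2415 second⁻¹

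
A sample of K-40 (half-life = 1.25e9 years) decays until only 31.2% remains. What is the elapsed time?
t = t½ × log₂(N₀/N) = 2.1e9 years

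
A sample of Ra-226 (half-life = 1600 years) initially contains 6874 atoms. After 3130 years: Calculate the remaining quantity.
N = N₀(1/2)^(t/t½) = 1771 atoms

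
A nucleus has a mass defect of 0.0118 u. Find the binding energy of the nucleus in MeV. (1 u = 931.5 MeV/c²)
B.E. = Δm × 931.5 = 10.99 MeV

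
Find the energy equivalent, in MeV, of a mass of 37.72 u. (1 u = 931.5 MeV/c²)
E = mc² = 35140 MeV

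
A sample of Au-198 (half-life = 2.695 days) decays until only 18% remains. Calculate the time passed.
t = t½ × log₂(N₀/N) = 6.667 days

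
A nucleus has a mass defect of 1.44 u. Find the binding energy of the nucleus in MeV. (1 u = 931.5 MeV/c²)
B.E. = Δm × 931.5 = 1341 MeV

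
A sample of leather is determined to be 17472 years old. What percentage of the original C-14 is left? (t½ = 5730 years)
N/N₀ = (1/2)^(t/t½) = 0.1208 = 12.1%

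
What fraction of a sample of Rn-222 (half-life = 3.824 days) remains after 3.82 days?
N/N₀ = (1/2)^(t/t½) = 0.5004 = 50%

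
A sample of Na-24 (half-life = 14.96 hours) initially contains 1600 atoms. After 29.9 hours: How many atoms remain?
N = N₀(1/2)^(t/t½) = 400.4 atoms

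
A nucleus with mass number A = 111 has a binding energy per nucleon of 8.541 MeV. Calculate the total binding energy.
B.E. = 8.541 × 111 = 948.1 MeV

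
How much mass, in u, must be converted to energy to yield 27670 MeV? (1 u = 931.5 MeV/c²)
m = E/c² = 29.7 u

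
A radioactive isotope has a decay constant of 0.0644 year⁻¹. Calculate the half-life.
t½ = ln(2)/λ = 10.76 years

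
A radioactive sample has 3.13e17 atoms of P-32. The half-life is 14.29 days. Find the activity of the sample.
A = λN = 1.518e16 decays/day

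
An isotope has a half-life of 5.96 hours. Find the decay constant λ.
λ = ln(2)/t½ = 0.1163 hour⁻¹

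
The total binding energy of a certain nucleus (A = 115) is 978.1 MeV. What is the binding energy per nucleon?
B.E./A = 978.1/115 = 8.505 MeV/nucleon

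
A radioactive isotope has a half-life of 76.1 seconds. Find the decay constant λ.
λ = ln(2)/t½ = 0.009108 second⁻¹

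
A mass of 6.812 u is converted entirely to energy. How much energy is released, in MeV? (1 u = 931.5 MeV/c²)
E = mc² = 6345 MeV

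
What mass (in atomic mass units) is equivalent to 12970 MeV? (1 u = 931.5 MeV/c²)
m = E/c² = 13.92 u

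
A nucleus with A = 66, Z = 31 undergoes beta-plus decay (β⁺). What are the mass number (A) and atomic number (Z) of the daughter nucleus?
Daughter: A = 66, Z = 30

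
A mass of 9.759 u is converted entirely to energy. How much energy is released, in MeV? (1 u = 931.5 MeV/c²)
E = mc² = 9091 MeV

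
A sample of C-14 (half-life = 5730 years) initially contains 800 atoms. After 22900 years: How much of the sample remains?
N = N₀(1/2)^(t/t½) = 50.12 atoms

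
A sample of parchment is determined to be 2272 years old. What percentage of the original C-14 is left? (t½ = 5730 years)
N/N₀ = (1/2)^(t/t½) = 0.7597 = 76%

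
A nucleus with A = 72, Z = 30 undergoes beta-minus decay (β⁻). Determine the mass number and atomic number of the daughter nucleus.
Daughter: A = 72, Z = 31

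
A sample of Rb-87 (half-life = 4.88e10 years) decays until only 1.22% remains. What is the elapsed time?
t = t½ × log₂(N₀/N) = 3.102e11 years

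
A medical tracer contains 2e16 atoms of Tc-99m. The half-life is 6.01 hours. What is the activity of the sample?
A = λN = 2.307e15 decays/hour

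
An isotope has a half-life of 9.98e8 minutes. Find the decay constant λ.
λ = ln(2)/t½ = 6.945e-10 minute⁻¹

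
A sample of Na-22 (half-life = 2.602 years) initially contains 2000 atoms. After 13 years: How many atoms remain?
N = N₀(1/2)^(t/t½) = 62.67 atoms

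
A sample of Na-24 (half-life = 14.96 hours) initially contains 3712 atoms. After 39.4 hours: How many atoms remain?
N = N₀(1/2)^(t/t½) = 598.1 atoms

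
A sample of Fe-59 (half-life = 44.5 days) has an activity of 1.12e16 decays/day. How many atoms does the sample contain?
N = A/λ = 7.19e17 atoms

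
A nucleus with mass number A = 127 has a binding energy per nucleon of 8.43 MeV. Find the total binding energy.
B.E. = 8.43 × 127 = 1071 MeV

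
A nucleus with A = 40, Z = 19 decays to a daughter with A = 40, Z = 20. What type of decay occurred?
ΔA = 0, ΔZ = +1 ⇒ beta-minus decay (β⁻)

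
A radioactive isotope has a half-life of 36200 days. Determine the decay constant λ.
λ = ln(2)/t½ = 1.915e-5 day⁻¹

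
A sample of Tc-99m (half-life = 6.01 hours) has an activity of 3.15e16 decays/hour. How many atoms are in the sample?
N = A/λ = 2.731e17 atoms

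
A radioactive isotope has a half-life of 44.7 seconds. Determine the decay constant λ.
λ = ln(2)/t½ = 0.01551 second⁻¹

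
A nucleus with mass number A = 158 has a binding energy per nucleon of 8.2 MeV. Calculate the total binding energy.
B.E. = 8.2 × 158 = 1296 MeV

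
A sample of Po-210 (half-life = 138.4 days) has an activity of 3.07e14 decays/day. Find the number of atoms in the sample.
N = A/λ = 6.13e16 atoms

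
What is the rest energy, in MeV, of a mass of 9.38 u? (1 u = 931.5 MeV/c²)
E = mc² = 8737 MeV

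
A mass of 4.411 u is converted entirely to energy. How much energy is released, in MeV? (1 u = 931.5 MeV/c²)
E = mc² = 4109 MeV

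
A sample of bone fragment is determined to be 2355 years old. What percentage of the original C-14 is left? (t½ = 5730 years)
N/N₀ = (1/2)^(t/t½) = 0.7521 = 75.2%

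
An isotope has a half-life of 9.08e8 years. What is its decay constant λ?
λ = ln(2)/t½ = 7.634e-10 year⁻¹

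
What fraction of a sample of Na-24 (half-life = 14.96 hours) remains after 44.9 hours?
N/N₀ = (1/2)^(t/t½) = 0.1249 = 12.5%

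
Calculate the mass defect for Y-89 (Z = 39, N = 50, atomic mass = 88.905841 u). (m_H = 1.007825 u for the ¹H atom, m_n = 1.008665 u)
Δm = Z·m_H + N·m_n − M = 0.8326 u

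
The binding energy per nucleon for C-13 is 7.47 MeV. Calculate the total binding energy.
B.E. = 7.47 × 13 = 97.11 MeV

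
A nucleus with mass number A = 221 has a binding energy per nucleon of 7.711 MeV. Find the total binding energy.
B.E. = 7.711 × 221 = 1704 MeV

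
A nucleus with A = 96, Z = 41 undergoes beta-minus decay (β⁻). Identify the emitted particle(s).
β⁻: electron (e⁻) + antineutrino (ν̄ₑ)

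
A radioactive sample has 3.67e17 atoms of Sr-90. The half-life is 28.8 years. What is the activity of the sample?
A = λN = 8.833e15 decays/year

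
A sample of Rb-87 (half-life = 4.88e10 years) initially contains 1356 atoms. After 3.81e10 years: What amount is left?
N = N₀(1/2)^(t/t½) = 789.3 atoms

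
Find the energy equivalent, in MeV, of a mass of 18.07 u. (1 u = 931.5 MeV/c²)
E = mc² = 16830 MeV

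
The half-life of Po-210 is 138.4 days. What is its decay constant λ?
λ = ln(2)/t½ = 0.005008 day⁻¹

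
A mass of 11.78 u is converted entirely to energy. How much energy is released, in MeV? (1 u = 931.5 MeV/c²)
E = mc² = 10970 MeV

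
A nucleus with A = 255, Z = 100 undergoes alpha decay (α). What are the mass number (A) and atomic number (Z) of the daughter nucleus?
Daughter: A = 251, Z = 98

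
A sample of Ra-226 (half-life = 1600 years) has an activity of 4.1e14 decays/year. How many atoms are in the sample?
N = A/λ = 9.464e17 atoms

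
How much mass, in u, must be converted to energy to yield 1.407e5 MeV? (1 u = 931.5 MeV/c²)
m = E/c² = 151 u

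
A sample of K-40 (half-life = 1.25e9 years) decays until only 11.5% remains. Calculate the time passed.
t = t½ × log₂(N₀/N) = 3.9e9 years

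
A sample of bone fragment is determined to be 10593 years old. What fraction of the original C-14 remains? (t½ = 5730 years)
N/N₀ = (1/2)^(t/t½) = 0.2776 = 27.8%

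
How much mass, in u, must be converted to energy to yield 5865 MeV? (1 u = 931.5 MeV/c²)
m = E/c² = 6.296 u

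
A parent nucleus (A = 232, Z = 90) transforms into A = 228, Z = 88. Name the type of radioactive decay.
ΔA = -4, ΔZ = -2 ⇒ alpha decay (α)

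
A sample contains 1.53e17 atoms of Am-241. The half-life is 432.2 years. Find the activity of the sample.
A = λN = 2.454e14 decays/year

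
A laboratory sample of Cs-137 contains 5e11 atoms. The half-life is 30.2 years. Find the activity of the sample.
A = λN = 1.148e10 decays/year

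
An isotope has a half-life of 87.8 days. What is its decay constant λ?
λ = ln(2)/t½ = 0.007895 day⁻¹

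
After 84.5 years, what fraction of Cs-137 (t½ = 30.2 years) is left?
N/N₀ = (1/2)^(t/t½) = 0.1438 = 14.4%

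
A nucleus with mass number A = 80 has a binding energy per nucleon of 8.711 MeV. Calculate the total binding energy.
B.E. = 8.711 × 80 = 696.9 MeV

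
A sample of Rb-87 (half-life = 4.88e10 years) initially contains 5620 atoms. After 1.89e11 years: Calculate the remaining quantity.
N = N₀(1/2)^(t/t½) = 383.6 atoms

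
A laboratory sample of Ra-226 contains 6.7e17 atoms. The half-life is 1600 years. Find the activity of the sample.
A = λN = 2.903e14 decays/year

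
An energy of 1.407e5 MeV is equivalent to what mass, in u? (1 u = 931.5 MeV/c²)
m = E/c² = 151 u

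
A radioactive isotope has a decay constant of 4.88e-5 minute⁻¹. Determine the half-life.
t½ = ln(2)/λ = 14200 minutes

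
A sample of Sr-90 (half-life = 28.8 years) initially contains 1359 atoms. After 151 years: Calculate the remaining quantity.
N = N₀(1/2)^(t/t½) = 35.88 atoms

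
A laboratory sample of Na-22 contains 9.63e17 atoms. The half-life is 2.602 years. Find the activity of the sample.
A = λN = 2.565e17 decays/year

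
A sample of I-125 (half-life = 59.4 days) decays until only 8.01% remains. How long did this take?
t = t½ × log₂(N₀/N) = 216.3 days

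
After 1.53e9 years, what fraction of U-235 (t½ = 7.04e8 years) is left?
N/N₀ = (1/2)^(t/t½) = 0.2217 = 22.2%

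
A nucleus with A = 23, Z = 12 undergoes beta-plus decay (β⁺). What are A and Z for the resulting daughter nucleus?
Daughter: A = 23, Z = 11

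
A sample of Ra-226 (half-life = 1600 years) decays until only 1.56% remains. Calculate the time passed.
t = t½ × log₂(N₀/N) = 9604 years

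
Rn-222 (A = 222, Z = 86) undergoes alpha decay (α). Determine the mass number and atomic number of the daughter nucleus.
Daughter: A = 218, Z = 84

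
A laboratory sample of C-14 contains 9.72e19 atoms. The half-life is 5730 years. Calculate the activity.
A = λN = 1.176e16 decays/year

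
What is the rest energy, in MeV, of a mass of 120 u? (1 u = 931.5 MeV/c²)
E = mc² = 1.118e5 MeV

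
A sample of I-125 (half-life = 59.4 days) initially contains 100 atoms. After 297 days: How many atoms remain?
N = N₀(1/2)^(t/t½) = 3.125 atoms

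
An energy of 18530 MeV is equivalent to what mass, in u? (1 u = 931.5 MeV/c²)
m = E/c² = 19.89 u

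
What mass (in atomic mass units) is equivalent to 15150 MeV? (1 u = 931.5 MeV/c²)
m = E/c² = 16.26 u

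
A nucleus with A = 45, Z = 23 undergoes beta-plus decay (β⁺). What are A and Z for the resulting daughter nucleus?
Daughter: A = 45, Z = 22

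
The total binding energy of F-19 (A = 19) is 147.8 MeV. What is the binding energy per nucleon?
B.E./A = 147.8/19 = 7.779 MeV/nucleon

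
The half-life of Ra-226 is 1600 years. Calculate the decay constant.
λ = ln(2)/t½ = 4.332e-4 year⁻¹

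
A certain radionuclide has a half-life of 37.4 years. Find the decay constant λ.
λ = ln(2)/t½ = 0.01853 year⁻¹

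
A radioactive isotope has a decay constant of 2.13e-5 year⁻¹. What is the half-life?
t½ = ln(2)/λ = 32540 years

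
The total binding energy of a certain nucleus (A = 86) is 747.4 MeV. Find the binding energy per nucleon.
B.E./A = 747.4/86 = 8.691 MeV/nucleon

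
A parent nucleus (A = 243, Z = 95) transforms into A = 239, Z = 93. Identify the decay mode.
ΔA = -4, ΔZ = -2 ⇒ alpha decay (α)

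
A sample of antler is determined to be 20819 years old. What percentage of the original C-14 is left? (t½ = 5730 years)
N/N₀ = (1/2)^(t/t½) = 0.08059 = 8.06%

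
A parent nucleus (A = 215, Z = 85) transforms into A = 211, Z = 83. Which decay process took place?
ΔA = -4, ΔZ = -2 ⇒ alpha decay (α)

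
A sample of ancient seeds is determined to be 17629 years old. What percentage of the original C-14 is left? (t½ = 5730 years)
N/N₀ = (1/2)^(t/t½) = 0.1185 = 11.9%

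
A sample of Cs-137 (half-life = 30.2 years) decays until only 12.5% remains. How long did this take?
t = t½ × log₂(N₀/N) = 90.6 years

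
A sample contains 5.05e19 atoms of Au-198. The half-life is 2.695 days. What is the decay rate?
A = λN = 1.299e19 decays/day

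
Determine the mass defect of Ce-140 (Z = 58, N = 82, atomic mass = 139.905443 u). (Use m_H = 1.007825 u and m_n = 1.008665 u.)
Δm = Z·m_H + N·m_n − M = 1.259 u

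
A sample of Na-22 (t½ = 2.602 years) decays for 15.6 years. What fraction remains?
N/N₀ = (1/2)^(t/t½) = 0.01568 = 1.57%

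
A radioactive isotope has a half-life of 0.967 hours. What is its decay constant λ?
λ = ln(2)/t½ = 0.7168 hour⁻¹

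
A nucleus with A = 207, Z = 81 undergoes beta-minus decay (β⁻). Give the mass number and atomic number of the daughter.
Daughter: A = 207, Z = 82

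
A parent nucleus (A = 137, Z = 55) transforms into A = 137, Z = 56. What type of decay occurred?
ΔA = 0, ΔZ = +1 ⇒ beta-minus decay (β⁻)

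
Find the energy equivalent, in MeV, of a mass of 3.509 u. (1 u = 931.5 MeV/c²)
E = mc² = 3269 MeV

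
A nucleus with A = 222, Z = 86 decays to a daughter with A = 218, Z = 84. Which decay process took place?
ΔA = -4, ΔZ = -2 ⇒ alpha decay (α)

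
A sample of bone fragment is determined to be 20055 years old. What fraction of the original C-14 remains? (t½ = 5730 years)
N/N₀ = (1/2)^(t/t½) = 0.08839 = 8.84%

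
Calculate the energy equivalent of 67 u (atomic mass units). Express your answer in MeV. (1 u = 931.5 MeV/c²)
E = mc² = 62410 MeV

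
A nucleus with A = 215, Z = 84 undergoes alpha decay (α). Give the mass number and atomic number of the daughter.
Daughter: A = 211, Z = 82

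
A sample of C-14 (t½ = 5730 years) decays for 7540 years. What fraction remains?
N/N₀ = (1/2)^(t/t½) = 0.4017 = 40.2%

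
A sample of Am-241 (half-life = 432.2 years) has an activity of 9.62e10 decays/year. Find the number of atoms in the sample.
N = A/λ = 5.998e13 atoms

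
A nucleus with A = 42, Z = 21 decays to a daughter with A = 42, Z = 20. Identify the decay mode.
ΔA = 0, ΔZ = -1 ⇒ beta-plus decay (β⁺) or electron capture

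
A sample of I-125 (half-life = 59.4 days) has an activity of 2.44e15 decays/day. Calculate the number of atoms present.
N = A/λ = 2.091e17 atoms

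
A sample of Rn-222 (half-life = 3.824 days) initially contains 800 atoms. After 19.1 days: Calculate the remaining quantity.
N = N₀(1/2)^(t/t½) = 25.09 atoms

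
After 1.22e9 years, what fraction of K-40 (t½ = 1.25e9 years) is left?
N/N₀ = (1/2)^(t/t½) = 0.5084 = 50.8%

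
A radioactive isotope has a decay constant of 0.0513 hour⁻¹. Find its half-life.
t½ = ln(2)/λ = 13.51 hours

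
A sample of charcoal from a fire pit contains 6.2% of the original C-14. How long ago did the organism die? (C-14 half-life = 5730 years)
Age = t½ × log₂(1/ratio) = 22990 years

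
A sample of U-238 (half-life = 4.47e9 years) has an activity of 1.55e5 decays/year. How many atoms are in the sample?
N = A/λ = 9.996e14 atoms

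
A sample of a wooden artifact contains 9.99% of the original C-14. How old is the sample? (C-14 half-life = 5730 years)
Age = t½ × log₂(1/ratio) = 19040 years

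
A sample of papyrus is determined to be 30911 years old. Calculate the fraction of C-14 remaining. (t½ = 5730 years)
N/N₀ = (1/2)^(t/t½) = 0.02377 = 2.38%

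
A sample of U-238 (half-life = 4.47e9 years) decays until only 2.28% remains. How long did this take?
t = t½ × log₂(N₀/N) = 2.438e10 years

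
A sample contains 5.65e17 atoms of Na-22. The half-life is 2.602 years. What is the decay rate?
A = λN = 1.505e17 decays/year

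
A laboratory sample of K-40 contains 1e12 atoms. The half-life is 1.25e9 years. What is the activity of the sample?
A = λN = 554.5 decays/year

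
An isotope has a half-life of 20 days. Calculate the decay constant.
λ = ln(2)/t½ = 0.03466 day⁻¹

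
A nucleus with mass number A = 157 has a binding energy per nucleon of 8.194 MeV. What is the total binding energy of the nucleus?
B.E. = 8.194 × 157 = 1286 MeV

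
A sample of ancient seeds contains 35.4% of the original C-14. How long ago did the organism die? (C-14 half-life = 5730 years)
Age = t½ × log₂(1/ratio) = 8585 years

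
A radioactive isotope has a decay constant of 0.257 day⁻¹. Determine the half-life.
t½ = ln(2)/λ = 2.697 days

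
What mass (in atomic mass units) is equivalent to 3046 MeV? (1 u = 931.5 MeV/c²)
m = E/c² = 3.27 u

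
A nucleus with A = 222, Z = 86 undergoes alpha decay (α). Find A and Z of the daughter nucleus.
Daughter: A = 218, Z = 84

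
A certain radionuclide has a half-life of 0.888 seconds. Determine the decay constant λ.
λ = ln(2)/t½ = 0.7806 second⁻¹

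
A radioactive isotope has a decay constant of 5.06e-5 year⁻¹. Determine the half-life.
t½ = ln(2)/λ = 13700 years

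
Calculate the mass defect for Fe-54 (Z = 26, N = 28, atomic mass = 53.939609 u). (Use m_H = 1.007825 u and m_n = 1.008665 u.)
Δm = Z·m_H + N·m_n − M = 0.5065 u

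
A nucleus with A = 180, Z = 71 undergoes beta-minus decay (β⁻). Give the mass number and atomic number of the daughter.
Daughter: A = 180, Z = 72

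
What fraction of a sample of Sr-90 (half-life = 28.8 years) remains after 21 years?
N/N₀ = (1/2)^(t/t½) = 0.6033 = 60.3%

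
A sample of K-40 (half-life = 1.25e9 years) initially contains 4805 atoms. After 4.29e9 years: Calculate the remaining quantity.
N = N₀(1/2)^(t/t½) = 445.2 atoms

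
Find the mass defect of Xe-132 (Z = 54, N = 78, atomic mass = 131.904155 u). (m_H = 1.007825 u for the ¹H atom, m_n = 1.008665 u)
Δm = Z·m_H + N·m_n − M = 1.194 u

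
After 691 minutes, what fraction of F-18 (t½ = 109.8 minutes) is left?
N/N₀ = (1/2)^(t/t½) = 0.01275 = 1.28%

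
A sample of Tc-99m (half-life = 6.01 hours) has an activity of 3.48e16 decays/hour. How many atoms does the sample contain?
N = A/λ = 3.017e17 atoms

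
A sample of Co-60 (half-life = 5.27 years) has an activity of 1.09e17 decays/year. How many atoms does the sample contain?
N = A/λ = 8.287e17 atoms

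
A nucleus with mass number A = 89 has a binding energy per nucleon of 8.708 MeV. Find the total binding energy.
B.E. = 8.708 × 89 = 775 MeV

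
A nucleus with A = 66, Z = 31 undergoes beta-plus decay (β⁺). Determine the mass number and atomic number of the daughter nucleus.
Daughter: A = 66, Z = 30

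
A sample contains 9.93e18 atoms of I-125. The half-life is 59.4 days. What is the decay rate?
A = λN = 1.159e17 decays/day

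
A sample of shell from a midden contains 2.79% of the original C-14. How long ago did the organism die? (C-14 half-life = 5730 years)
Age = t½ × log₂(1/ratio) = 29590 years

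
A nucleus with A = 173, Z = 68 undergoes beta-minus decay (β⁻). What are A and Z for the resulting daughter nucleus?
Daughter: A = 173, Z = 69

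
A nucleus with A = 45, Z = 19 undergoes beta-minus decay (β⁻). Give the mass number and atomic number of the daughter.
Daughter: A = 45, Z = 20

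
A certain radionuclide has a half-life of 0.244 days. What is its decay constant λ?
λ = ln(2)/t½ = 2.841 day⁻¹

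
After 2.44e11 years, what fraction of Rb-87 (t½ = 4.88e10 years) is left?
N/N₀ = (1/2)^(t/t½) = 0.03125 = 3.12%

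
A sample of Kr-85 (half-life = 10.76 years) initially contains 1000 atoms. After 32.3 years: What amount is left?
N = N₀(1/2)^(t/t½) = 124.8 atoms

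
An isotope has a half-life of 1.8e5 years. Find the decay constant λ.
λ = ln(2)/t½ = 3.851e-6 year⁻¹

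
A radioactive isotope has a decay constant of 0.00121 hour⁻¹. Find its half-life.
t½ = ln(2)/λ = 572.8 hours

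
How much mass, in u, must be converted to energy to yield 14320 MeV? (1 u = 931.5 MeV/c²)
m = E/c² = 15.37 u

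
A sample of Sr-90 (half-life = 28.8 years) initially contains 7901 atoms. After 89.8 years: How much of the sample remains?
N = N₀(1/2)^(t/t½) = 910 atoms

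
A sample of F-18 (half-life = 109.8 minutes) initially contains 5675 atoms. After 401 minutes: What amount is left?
N = N₀(1/2)^(t/t½) = 451.4 atoms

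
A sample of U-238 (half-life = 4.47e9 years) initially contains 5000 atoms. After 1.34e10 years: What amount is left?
N = N₀(1/2)^(t/t½) = 626 atoms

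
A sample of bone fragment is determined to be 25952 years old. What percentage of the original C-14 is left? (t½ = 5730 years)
N/N₀ = (1/2)^(t/t½) = 0.04331 = 4.33%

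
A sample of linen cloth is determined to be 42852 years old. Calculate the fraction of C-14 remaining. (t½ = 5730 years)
N/N₀ = (1/2)^(t/t½) = 0.005607 = 0.561%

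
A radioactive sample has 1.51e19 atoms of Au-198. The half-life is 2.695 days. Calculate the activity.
A = λN = 3.884e18 decays/day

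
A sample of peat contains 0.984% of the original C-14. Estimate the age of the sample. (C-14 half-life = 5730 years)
Age = t½ × log₂(1/ratio) = 38200 years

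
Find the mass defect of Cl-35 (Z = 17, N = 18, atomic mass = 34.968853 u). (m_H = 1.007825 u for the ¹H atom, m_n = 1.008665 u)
Δm = Z·m_H + N·m_n − M = 0.3201 u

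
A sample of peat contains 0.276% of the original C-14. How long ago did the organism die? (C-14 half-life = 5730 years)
Age = t½ × log₂(1/ratio) = 48710 years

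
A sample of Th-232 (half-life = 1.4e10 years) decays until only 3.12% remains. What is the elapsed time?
t = t½ × log₂(N₀/N) = 7.003e10 years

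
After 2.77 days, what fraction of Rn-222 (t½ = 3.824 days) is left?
N/N₀ = (1/2)^(t/t½) = 0.6053 = 60.5%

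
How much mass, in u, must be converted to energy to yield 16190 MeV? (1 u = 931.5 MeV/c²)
m = E/c² = 17.38 u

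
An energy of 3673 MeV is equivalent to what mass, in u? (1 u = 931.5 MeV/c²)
m = E/c² = 3.943 u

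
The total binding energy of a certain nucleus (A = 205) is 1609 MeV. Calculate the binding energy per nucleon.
B.E./A = 1609/205 = 7.849 MeV/nucleon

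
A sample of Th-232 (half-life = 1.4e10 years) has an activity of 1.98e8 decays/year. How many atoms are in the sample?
N = A/λ = 3.999e18 atoms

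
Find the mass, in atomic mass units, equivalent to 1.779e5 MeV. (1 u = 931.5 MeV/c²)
m = E/c² = 191 u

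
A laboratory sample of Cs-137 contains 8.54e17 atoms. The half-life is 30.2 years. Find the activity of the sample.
A = λN = 1.96e16 decays/year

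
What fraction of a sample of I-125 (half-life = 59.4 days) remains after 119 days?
N/N₀ = (1/2)^(t/t½) = 0.2494 = 24.9%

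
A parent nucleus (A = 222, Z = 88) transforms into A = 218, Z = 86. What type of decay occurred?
ΔA = -4, ΔZ = -2 ⇒ alpha decay (α)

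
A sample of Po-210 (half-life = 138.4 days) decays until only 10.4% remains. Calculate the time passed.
t = t½ × log₂(N₀/N) = 451.9 days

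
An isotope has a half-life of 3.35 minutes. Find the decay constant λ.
λ = ln(2)/t½ = 0.2069 minute⁻¹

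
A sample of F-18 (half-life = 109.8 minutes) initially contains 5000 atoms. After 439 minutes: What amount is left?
N = N₀(1/2)^(t/t½) = 312.9 atoms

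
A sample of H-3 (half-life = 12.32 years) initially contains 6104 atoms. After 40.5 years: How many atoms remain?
N = N₀(1/2)^(t/t½) = 625.2 atoms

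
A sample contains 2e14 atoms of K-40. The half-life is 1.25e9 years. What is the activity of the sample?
A = λN = 1.109e5 decays/year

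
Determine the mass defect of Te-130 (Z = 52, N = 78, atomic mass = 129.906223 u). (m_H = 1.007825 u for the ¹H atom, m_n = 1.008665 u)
Δm = Z·m_H + N·m_n − M = 1.177 u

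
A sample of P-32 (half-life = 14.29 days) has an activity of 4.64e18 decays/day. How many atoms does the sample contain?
N = A/λ = 9.566e19 atoms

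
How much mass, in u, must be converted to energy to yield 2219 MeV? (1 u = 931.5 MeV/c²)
m = E/c² = 2.382 u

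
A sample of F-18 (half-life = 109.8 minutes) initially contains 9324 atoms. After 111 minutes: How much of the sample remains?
N = N₀(1/2)^(t/t½) = 4627 atoms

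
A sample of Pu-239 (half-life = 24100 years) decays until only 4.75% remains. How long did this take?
t = t½ × log₂(N₀/N) = 1.059e5 years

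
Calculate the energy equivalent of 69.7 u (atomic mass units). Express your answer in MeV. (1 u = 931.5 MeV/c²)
E = mc² = 64930 MeV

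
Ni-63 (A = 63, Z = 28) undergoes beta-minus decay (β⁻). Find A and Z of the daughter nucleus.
Daughter: A = 63, Z = 29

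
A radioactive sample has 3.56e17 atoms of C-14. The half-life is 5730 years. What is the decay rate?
A = λN = 4.306e13 decays/year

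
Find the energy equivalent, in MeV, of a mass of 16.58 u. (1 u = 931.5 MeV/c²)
E = mc² = 15440 MeV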